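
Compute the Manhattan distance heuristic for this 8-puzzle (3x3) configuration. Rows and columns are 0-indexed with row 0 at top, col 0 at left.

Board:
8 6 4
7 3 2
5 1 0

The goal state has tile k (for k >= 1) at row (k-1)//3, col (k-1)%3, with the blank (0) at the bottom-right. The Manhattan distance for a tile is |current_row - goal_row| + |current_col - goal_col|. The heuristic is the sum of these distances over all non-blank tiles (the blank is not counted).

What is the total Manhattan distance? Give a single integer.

Answer: 18

Derivation:
Tile 8: (0,0)->(2,1) = 3
Tile 6: (0,1)->(1,2) = 2
Tile 4: (0,2)->(1,0) = 3
Tile 7: (1,0)->(2,0) = 1
Tile 3: (1,1)->(0,2) = 2
Tile 2: (1,2)->(0,1) = 2
Tile 5: (2,0)->(1,1) = 2
Tile 1: (2,1)->(0,0) = 3
Sum: 3 + 2 + 3 + 1 + 2 + 2 + 2 + 3 = 18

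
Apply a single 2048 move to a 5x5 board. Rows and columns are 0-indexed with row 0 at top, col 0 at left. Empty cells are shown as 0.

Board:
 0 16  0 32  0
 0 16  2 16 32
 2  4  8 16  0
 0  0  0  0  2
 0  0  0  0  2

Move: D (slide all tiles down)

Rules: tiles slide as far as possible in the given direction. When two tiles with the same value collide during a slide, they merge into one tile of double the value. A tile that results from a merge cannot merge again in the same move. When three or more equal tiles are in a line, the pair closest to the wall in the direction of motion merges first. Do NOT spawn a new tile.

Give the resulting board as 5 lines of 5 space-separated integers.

Slide down:
col 0: [0, 0, 2, 0, 0] -> [0, 0, 0, 0, 2]
col 1: [16, 16, 4, 0, 0] -> [0, 0, 0, 32, 4]
col 2: [0, 2, 8, 0, 0] -> [0, 0, 0, 2, 8]
col 3: [32, 16, 16, 0, 0] -> [0, 0, 0, 32, 32]
col 4: [0, 32, 0, 2, 2] -> [0, 0, 0, 32, 4]

Answer:  0  0  0  0  0
 0  0  0  0  0
 0  0  0  0  0
 0 32  2 32 32
 2  4  8 32  4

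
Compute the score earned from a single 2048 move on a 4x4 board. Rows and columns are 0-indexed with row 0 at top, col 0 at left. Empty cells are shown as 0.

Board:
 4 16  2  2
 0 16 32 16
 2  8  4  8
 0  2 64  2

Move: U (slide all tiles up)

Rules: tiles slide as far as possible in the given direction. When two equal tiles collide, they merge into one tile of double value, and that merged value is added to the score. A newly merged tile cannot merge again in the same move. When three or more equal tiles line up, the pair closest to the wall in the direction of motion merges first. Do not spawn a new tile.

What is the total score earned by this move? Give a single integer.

Slide up:
col 0: [4, 0, 2, 0] -> [4, 2, 0, 0]  score +0 (running 0)
col 1: [16, 16, 8, 2] -> [32, 8, 2, 0]  score +32 (running 32)
col 2: [2, 32, 4, 64] -> [2, 32, 4, 64]  score +0 (running 32)
col 3: [2, 16, 8, 2] -> [2, 16, 8, 2]  score +0 (running 32)
Board after move:
 4 32  2  2
 2  8 32 16
 0  2  4  8
 0  0 64  2

Answer: 32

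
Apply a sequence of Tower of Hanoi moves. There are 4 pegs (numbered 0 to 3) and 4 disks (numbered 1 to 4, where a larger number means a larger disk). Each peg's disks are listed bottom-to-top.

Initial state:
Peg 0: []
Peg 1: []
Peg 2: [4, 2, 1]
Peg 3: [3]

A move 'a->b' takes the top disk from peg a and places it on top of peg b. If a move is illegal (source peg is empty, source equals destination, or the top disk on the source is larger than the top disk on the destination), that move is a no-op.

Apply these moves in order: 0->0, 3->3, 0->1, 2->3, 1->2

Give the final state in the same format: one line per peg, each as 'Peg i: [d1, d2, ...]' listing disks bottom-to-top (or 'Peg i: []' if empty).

Answer: Peg 0: []
Peg 1: []
Peg 2: [4, 2]
Peg 3: [3, 1]

Derivation:
After move 1 (0->0):
Peg 0: []
Peg 1: []
Peg 2: [4, 2, 1]
Peg 3: [3]

After move 2 (3->3):
Peg 0: []
Peg 1: []
Peg 2: [4, 2, 1]
Peg 3: [3]

After move 3 (0->1):
Peg 0: []
Peg 1: []
Peg 2: [4, 2, 1]
Peg 3: [3]

After move 4 (2->3):
Peg 0: []
Peg 1: []
Peg 2: [4, 2]
Peg 3: [3, 1]

After move 5 (1->2):
Peg 0: []
Peg 1: []
Peg 2: [4, 2]
Peg 3: [3, 1]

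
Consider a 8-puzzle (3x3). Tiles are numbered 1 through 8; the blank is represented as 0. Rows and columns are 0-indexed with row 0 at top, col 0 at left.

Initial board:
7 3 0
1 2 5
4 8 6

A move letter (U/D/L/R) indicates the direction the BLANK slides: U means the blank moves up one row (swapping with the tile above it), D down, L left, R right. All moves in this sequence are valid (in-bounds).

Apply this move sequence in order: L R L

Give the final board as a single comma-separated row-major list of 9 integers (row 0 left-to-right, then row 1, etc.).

After move 1 (L):
7 0 3
1 2 5
4 8 6

After move 2 (R):
7 3 0
1 2 5
4 8 6

After move 3 (L):
7 0 3
1 2 5
4 8 6

Answer: 7, 0, 3, 1, 2, 5, 4, 8, 6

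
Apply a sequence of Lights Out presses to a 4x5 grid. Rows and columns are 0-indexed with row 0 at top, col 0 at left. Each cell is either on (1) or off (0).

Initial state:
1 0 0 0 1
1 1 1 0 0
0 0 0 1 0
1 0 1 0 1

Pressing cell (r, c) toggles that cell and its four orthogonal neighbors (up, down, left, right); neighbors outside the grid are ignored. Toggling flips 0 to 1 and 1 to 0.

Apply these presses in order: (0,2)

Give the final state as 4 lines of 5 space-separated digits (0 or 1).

After press 1 at (0,2):
1 1 1 1 1
1 1 0 0 0
0 0 0 1 0
1 0 1 0 1

Answer: 1 1 1 1 1
1 1 0 0 0
0 0 0 1 0
1 0 1 0 1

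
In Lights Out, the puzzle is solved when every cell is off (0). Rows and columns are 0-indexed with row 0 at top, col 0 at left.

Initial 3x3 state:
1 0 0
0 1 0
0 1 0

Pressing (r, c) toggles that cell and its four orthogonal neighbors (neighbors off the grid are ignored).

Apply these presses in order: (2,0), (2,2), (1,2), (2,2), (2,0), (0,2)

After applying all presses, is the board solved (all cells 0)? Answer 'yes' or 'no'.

After press 1 at (2,0):
1 0 0
1 1 0
1 0 0

After press 2 at (2,2):
1 0 0
1 1 1
1 1 1

After press 3 at (1,2):
1 0 1
1 0 0
1 1 0

After press 4 at (2,2):
1 0 1
1 0 1
1 0 1

After press 5 at (2,0):
1 0 1
0 0 1
0 1 1

After press 6 at (0,2):
1 1 0
0 0 0
0 1 1

Lights still on: 4

Answer: no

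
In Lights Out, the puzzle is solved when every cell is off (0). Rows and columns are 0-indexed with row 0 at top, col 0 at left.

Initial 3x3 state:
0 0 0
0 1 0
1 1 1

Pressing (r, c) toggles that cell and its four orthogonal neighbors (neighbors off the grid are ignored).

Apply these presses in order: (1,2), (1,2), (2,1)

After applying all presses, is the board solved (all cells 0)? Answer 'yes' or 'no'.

After press 1 at (1,2):
0 0 1
0 0 1
1 1 0

After press 2 at (1,2):
0 0 0
0 1 0
1 1 1

After press 3 at (2,1):
0 0 0
0 0 0
0 0 0

Lights still on: 0

Answer: yes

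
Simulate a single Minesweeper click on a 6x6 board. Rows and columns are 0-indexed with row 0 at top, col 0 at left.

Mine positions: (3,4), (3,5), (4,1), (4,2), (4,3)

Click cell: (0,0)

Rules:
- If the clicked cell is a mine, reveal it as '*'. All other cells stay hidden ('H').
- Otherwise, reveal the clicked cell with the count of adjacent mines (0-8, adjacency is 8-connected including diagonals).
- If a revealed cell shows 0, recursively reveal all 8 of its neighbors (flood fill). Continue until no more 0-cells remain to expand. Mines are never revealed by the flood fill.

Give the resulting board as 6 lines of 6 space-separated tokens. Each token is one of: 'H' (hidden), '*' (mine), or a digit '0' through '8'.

0 0 0 0 0 0
0 0 0 0 0 0
0 0 0 1 2 2
1 2 3 3 H H
H H H H H H
H H H H H H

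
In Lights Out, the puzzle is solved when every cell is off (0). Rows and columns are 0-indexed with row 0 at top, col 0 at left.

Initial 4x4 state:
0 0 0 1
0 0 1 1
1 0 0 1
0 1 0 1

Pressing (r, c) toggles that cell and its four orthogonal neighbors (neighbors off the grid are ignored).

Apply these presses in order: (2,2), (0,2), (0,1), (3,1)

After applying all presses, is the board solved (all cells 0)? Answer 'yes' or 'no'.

Answer: no

Derivation:
After press 1 at (2,2):
0 0 0 1
0 0 0 1
1 1 1 0
0 1 1 1

After press 2 at (0,2):
0 1 1 0
0 0 1 1
1 1 1 0
0 1 1 1

After press 3 at (0,1):
1 0 0 0
0 1 1 1
1 1 1 0
0 1 1 1

After press 4 at (3,1):
1 0 0 0
0 1 1 1
1 0 1 0
1 0 0 1

Lights still on: 8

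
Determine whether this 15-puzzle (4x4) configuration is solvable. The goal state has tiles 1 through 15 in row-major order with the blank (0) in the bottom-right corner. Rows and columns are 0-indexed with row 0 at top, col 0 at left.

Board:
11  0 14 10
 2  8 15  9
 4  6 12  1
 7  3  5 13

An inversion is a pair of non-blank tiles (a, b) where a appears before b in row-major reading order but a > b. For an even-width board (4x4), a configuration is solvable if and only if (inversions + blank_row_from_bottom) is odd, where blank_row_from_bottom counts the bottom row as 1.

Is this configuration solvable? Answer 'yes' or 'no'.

Inversions: 64
Blank is in row 0 (0-indexed from top), which is row 4 counting from the bottom (bottom = 1).
64 + 4 = 68, which is even, so the puzzle is not solvable.

Answer: no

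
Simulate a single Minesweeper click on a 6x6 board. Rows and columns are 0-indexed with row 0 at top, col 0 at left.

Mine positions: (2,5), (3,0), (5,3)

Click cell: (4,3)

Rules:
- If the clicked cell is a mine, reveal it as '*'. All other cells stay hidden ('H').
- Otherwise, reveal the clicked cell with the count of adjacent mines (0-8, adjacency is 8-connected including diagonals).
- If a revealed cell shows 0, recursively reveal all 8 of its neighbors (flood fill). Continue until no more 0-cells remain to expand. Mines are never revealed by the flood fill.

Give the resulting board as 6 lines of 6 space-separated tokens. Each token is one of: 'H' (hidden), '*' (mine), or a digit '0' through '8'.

H H H H H H
H H H H H H
H H H H H H
H H H H H H
H H H 1 H H
H H H H H H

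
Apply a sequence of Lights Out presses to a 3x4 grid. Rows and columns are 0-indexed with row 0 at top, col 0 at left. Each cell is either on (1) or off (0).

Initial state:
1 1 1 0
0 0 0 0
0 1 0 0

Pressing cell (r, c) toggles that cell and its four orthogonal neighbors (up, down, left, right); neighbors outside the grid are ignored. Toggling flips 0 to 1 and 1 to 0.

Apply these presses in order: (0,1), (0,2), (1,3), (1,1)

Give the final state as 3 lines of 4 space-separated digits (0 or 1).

After press 1 at (0,1):
0 0 0 0
0 1 0 0
0 1 0 0

After press 2 at (0,2):
0 1 1 1
0 1 1 0
0 1 0 0

After press 3 at (1,3):
0 1 1 0
0 1 0 1
0 1 0 1

After press 4 at (1,1):
0 0 1 0
1 0 1 1
0 0 0 1

Answer: 0 0 1 0
1 0 1 1
0 0 0 1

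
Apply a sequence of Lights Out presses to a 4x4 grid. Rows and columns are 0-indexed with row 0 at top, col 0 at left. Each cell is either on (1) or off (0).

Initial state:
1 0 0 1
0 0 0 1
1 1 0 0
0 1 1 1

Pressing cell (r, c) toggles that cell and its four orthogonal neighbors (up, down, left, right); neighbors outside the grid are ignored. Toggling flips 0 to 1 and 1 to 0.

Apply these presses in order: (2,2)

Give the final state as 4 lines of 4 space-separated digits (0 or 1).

After press 1 at (2,2):
1 0 0 1
0 0 1 1
1 0 1 1
0 1 0 1

Answer: 1 0 0 1
0 0 1 1
1 0 1 1
0 1 0 1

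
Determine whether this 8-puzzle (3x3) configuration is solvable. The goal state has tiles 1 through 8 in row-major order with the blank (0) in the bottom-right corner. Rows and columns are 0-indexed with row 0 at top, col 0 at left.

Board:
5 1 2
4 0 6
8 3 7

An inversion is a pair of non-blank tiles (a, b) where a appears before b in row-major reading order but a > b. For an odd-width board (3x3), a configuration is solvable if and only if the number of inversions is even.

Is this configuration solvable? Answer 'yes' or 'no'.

Inversions (pairs i<j in row-major order where tile[i] > tile[j] > 0): 8
8 is even, so the puzzle is solvable.

Answer: yes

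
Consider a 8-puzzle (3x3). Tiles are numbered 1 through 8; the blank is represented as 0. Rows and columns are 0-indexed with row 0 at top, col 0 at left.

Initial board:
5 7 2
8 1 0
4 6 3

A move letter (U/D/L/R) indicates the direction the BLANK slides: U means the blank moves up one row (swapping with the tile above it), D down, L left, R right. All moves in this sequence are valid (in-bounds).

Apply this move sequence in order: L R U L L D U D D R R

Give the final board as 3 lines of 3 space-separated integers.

After move 1 (L):
5 7 2
8 0 1
4 6 3

After move 2 (R):
5 7 2
8 1 0
4 6 3

After move 3 (U):
5 7 0
8 1 2
4 6 3

After move 4 (L):
5 0 7
8 1 2
4 6 3

After move 5 (L):
0 5 7
8 1 2
4 6 3

After move 6 (D):
8 5 7
0 1 2
4 6 3

After move 7 (U):
0 5 7
8 1 2
4 6 3

After move 8 (D):
8 5 7
0 1 2
4 6 3

After move 9 (D):
8 5 7
4 1 2
0 6 3

After move 10 (R):
8 5 7
4 1 2
6 0 3

After move 11 (R):
8 5 7
4 1 2
6 3 0

Answer: 8 5 7
4 1 2
6 3 0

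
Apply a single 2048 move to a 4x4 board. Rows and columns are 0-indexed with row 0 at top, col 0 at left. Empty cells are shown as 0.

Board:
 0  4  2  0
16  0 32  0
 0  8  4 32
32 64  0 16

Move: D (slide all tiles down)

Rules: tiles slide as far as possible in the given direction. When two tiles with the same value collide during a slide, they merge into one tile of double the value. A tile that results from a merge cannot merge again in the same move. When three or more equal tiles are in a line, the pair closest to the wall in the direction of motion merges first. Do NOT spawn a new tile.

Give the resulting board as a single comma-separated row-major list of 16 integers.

Answer: 0, 0, 0, 0, 0, 4, 2, 0, 16, 8, 32, 32, 32, 64, 4, 16

Derivation:
Slide down:
col 0: [0, 16, 0, 32] -> [0, 0, 16, 32]
col 1: [4, 0, 8, 64] -> [0, 4, 8, 64]
col 2: [2, 32, 4, 0] -> [0, 2, 32, 4]
col 3: [0, 0, 32, 16] -> [0, 0, 32, 16]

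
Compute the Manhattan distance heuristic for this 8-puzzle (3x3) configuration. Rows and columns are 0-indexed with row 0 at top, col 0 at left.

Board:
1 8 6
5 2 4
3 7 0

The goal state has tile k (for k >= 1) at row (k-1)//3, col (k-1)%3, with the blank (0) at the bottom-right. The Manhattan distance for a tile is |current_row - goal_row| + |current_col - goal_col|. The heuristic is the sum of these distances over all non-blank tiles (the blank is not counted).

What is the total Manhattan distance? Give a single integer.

Tile 1: at (0,0), goal (0,0), distance |0-0|+|0-0| = 0
Tile 8: at (0,1), goal (2,1), distance |0-2|+|1-1| = 2
Tile 6: at (0,2), goal (1,2), distance |0-1|+|2-2| = 1
Tile 5: at (1,0), goal (1,1), distance |1-1|+|0-1| = 1
Tile 2: at (1,1), goal (0,1), distance |1-0|+|1-1| = 1
Tile 4: at (1,2), goal (1,0), distance |1-1|+|2-0| = 2
Tile 3: at (2,0), goal (0,2), distance |2-0|+|0-2| = 4
Tile 7: at (2,1), goal (2,0), distance |2-2|+|1-0| = 1
Sum: 0 + 2 + 1 + 1 + 1 + 2 + 4 + 1 = 12

Answer: 12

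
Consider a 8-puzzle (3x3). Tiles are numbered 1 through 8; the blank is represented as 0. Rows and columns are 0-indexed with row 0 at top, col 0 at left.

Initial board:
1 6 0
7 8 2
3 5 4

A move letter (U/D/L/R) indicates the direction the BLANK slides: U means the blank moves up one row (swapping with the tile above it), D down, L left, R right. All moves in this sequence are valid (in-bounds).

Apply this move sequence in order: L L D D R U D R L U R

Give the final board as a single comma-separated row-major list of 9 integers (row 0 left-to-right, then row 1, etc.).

Answer: 7, 1, 6, 3, 2, 0, 5, 8, 4

Derivation:
After move 1 (L):
1 0 6
7 8 2
3 5 4

After move 2 (L):
0 1 6
7 8 2
3 5 4

After move 3 (D):
7 1 6
0 8 2
3 5 4

After move 4 (D):
7 1 6
3 8 2
0 5 4

After move 5 (R):
7 1 6
3 8 2
5 0 4

After move 6 (U):
7 1 6
3 0 2
5 8 4

After move 7 (D):
7 1 6
3 8 2
5 0 4

After move 8 (R):
7 1 6
3 8 2
5 4 0

After move 9 (L):
7 1 6
3 8 2
5 0 4

After move 10 (U):
7 1 6
3 0 2
5 8 4

After move 11 (R):
7 1 6
3 2 0
5 8 4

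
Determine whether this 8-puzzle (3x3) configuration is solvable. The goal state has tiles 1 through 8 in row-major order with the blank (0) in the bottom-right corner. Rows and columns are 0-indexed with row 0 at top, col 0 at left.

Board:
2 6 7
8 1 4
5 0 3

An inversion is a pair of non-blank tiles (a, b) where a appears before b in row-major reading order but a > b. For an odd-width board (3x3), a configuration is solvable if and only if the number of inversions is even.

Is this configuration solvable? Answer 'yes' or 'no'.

Answer: no

Derivation:
Inversions (pairs i<j in row-major order where tile[i] > tile[j] > 0): 15
15 is odd, so the puzzle is not solvable.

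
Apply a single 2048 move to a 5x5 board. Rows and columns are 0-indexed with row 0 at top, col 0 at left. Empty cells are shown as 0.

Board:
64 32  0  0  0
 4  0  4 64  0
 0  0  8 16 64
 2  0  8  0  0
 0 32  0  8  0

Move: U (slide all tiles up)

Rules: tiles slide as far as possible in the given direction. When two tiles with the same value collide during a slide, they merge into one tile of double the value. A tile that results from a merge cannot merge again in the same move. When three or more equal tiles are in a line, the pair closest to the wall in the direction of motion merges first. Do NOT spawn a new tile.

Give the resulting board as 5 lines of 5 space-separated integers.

Slide up:
col 0: [64, 4, 0, 2, 0] -> [64, 4, 2, 0, 0]
col 1: [32, 0, 0, 0, 32] -> [64, 0, 0, 0, 0]
col 2: [0, 4, 8, 8, 0] -> [4, 16, 0, 0, 0]
col 3: [0, 64, 16, 0, 8] -> [64, 16, 8, 0, 0]
col 4: [0, 0, 64, 0, 0] -> [64, 0, 0, 0, 0]

Answer: 64 64  4 64 64
 4  0 16 16  0
 2  0  0  8  0
 0  0  0  0  0
 0  0  0  0  0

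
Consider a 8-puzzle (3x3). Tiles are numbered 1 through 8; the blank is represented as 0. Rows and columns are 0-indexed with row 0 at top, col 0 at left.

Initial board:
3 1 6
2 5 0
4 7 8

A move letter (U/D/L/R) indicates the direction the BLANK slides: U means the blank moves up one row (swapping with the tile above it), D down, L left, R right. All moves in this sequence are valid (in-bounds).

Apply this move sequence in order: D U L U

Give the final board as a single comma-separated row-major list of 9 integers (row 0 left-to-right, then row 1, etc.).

Answer: 3, 0, 6, 2, 1, 5, 4, 7, 8

Derivation:
After move 1 (D):
3 1 6
2 5 8
4 7 0

After move 2 (U):
3 1 6
2 5 0
4 7 8

After move 3 (L):
3 1 6
2 0 5
4 7 8

After move 4 (U):
3 0 6
2 1 5
4 7 8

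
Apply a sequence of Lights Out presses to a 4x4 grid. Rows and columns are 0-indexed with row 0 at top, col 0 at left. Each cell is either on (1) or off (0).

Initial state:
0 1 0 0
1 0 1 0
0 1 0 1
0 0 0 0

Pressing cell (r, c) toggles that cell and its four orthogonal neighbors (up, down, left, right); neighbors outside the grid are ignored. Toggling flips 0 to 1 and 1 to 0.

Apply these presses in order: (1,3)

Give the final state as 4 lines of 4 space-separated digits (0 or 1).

After press 1 at (1,3):
0 1 0 1
1 0 0 1
0 1 0 0
0 0 0 0

Answer: 0 1 0 1
1 0 0 1
0 1 0 0
0 0 0 0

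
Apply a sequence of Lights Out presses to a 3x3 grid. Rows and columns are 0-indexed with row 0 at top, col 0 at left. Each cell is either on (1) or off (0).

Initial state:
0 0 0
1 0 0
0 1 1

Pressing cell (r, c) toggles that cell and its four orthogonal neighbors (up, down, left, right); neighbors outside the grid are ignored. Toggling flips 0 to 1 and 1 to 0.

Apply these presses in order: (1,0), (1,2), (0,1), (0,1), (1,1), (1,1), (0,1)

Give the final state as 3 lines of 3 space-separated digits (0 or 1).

Answer: 0 1 0
0 1 1
1 1 0

Derivation:
After press 1 at (1,0):
1 0 0
0 1 0
1 1 1

After press 2 at (1,2):
1 0 1
0 0 1
1 1 0

After press 3 at (0,1):
0 1 0
0 1 1
1 1 0

After press 4 at (0,1):
1 0 1
0 0 1
1 1 0

After press 5 at (1,1):
1 1 1
1 1 0
1 0 0

After press 6 at (1,1):
1 0 1
0 0 1
1 1 0

After press 7 at (0,1):
0 1 0
0 1 1
1 1 0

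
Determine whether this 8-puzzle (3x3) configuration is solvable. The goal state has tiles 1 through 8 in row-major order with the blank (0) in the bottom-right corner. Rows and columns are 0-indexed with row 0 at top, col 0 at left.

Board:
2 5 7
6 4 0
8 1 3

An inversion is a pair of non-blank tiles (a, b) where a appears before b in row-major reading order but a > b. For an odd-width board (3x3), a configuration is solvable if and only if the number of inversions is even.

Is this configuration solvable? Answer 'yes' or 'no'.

Answer: no

Derivation:
Inversions (pairs i<j in row-major order where tile[i] > tile[j] > 0): 15
15 is odd, so the puzzle is not solvable.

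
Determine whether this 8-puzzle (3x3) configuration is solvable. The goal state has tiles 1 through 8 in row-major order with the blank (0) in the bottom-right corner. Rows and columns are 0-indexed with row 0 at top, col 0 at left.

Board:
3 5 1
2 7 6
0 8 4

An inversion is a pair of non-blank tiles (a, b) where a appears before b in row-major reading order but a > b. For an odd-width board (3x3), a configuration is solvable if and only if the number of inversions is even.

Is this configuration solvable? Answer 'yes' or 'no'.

Answer: no

Derivation:
Inversions (pairs i<j in row-major order where tile[i] > tile[j] > 0): 9
9 is odd, so the puzzle is not solvable.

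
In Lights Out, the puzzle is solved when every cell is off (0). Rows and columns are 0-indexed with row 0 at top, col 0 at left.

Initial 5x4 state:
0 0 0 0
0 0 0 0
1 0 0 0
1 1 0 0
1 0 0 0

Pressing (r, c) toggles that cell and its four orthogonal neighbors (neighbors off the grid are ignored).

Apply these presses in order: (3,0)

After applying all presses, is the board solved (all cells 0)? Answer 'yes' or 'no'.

After press 1 at (3,0):
0 0 0 0
0 0 0 0
0 0 0 0
0 0 0 0
0 0 0 0

Lights still on: 0

Answer: yes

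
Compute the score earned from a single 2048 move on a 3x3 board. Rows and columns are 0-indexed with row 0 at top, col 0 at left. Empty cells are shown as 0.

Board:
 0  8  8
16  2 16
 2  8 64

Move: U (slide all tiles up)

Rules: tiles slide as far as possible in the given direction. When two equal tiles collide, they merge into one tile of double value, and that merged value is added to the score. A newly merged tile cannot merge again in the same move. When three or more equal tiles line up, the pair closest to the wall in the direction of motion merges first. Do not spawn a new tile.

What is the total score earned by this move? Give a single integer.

Slide up:
col 0: [0, 16, 2] -> [16, 2, 0]  score +0 (running 0)
col 1: [8, 2, 8] -> [8, 2, 8]  score +0 (running 0)
col 2: [8, 16, 64] -> [8, 16, 64]  score +0 (running 0)
Board after move:
16  8  8
 2  2 16
 0  8 64

Answer: 0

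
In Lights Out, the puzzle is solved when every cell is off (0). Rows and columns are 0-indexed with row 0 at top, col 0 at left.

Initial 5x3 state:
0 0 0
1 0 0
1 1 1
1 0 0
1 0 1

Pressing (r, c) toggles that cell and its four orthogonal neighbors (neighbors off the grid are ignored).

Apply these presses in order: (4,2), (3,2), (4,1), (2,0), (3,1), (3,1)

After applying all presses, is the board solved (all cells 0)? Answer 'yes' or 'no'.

After press 1 at (4,2):
0 0 0
1 0 0
1 1 1
1 0 1
1 1 0

After press 2 at (3,2):
0 0 0
1 0 0
1 1 0
1 1 0
1 1 1

After press 3 at (4,1):
0 0 0
1 0 0
1 1 0
1 0 0
0 0 0

After press 4 at (2,0):
0 0 0
0 0 0
0 0 0
0 0 0
0 0 0

After press 5 at (3,1):
0 0 0
0 0 0
0 1 0
1 1 1
0 1 0

After press 6 at (3,1):
0 0 0
0 0 0
0 0 0
0 0 0
0 0 0

Lights still on: 0

Answer: yes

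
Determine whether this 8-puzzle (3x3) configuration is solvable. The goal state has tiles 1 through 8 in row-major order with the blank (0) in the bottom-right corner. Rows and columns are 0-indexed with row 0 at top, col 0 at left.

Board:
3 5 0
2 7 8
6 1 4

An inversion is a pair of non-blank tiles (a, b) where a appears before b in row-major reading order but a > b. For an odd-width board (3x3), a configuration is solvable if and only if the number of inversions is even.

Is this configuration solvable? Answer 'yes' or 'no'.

Answer: yes

Derivation:
Inversions (pairs i<j in row-major order where tile[i] > tile[j] > 0): 14
14 is even, so the puzzle is solvable.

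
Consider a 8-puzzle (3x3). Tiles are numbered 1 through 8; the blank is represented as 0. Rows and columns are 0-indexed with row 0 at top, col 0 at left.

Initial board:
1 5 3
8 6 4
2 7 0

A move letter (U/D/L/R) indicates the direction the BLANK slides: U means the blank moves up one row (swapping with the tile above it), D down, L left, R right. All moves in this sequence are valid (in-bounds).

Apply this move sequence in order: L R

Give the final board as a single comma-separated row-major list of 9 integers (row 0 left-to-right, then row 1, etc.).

Answer: 1, 5, 3, 8, 6, 4, 2, 7, 0

Derivation:
After move 1 (L):
1 5 3
8 6 4
2 0 7

After move 2 (R):
1 5 3
8 6 4
2 7 0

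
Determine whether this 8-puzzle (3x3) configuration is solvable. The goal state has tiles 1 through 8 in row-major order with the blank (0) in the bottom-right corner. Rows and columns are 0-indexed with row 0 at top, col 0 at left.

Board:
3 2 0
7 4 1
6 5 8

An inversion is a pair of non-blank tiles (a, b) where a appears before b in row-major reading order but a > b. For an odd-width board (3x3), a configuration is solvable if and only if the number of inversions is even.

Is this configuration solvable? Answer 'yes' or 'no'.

Answer: no

Derivation:
Inversions (pairs i<j in row-major order where tile[i] > tile[j] > 0): 9
9 is odd, so the puzzle is not solvable.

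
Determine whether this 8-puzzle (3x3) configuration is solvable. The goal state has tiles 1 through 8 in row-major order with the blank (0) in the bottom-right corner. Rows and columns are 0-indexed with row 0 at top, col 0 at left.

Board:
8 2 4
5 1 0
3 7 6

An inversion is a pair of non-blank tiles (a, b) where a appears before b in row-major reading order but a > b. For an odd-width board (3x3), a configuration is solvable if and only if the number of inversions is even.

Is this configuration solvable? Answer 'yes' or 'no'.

Answer: no

Derivation:
Inversions (pairs i<j in row-major order where tile[i] > tile[j] > 0): 13
13 is odd, so the puzzle is not solvable.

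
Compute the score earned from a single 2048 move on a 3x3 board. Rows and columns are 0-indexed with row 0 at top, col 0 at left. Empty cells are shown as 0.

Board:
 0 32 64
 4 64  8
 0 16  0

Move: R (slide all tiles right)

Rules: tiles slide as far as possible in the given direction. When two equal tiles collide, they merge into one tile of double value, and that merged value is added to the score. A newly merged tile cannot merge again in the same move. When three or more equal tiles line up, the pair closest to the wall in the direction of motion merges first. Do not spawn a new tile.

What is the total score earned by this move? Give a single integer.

Answer: 0

Derivation:
Slide right:
row 0: [0, 32, 64] -> [0, 32, 64]  score +0 (running 0)
row 1: [4, 64, 8] -> [4, 64, 8]  score +0 (running 0)
row 2: [0, 16, 0] -> [0, 0, 16]  score +0 (running 0)
Board after move:
 0 32 64
 4 64  8
 0  0 16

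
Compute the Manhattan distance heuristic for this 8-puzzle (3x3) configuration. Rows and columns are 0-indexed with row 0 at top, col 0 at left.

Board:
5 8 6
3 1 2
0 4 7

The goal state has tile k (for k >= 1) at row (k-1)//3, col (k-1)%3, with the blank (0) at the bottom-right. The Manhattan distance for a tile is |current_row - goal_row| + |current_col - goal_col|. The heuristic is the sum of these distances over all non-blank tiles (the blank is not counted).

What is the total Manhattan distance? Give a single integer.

Answer: 16

Derivation:
Tile 5: at (0,0), goal (1,1), distance |0-1|+|0-1| = 2
Tile 8: at (0,1), goal (2,1), distance |0-2|+|1-1| = 2
Tile 6: at (0,2), goal (1,2), distance |0-1|+|2-2| = 1
Tile 3: at (1,0), goal (0,2), distance |1-0|+|0-2| = 3
Tile 1: at (1,1), goal (0,0), distance |1-0|+|1-0| = 2
Tile 2: at (1,2), goal (0,1), distance |1-0|+|2-1| = 2
Tile 4: at (2,1), goal (1,0), distance |2-1|+|1-0| = 2
Tile 7: at (2,2), goal (2,0), distance |2-2|+|2-0| = 2
Sum: 2 + 2 + 1 + 3 + 2 + 2 + 2 + 2 = 16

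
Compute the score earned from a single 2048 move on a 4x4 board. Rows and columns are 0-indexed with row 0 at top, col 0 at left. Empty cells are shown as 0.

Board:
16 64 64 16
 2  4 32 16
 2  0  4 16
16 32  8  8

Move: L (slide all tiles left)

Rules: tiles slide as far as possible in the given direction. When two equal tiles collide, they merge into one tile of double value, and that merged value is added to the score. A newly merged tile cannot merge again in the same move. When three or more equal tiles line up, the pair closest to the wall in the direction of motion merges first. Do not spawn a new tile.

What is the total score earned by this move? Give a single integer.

Slide left:
row 0: [16, 64, 64, 16] -> [16, 128, 16, 0]  score +128 (running 128)
row 1: [2, 4, 32, 16] -> [2, 4, 32, 16]  score +0 (running 128)
row 2: [2, 0, 4, 16] -> [2, 4, 16, 0]  score +0 (running 128)
row 3: [16, 32, 8, 8] -> [16, 32, 16, 0]  score +16 (running 144)
Board after move:
 16 128  16   0
  2   4  32  16
  2   4  16   0
 16  32  16   0

Answer: 144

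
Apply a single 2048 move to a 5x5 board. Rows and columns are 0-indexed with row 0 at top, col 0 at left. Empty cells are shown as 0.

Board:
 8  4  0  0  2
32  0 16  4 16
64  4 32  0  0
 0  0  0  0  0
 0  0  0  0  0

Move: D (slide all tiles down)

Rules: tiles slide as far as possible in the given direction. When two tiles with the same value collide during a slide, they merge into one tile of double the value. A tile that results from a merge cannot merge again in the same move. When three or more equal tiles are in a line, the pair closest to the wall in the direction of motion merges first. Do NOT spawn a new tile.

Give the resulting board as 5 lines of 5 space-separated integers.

Slide down:
col 0: [8, 32, 64, 0, 0] -> [0, 0, 8, 32, 64]
col 1: [4, 0, 4, 0, 0] -> [0, 0, 0, 0, 8]
col 2: [0, 16, 32, 0, 0] -> [0, 0, 0, 16, 32]
col 3: [0, 4, 0, 0, 0] -> [0, 0, 0, 0, 4]
col 4: [2, 16, 0, 0, 0] -> [0, 0, 0, 2, 16]

Answer:  0  0  0  0  0
 0  0  0  0  0
 8  0  0  0  0
32  0 16  0  2
64  8 32  4 16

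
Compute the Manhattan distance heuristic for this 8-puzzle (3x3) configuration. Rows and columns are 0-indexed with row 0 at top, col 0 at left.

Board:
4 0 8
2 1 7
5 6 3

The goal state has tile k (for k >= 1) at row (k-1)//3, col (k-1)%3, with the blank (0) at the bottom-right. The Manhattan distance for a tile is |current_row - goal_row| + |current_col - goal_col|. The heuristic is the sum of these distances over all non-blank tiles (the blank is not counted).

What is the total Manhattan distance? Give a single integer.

Answer: 17

Derivation:
Tile 4: at (0,0), goal (1,0), distance |0-1|+|0-0| = 1
Tile 8: at (0,2), goal (2,1), distance |0-2|+|2-1| = 3
Tile 2: at (1,0), goal (0,1), distance |1-0|+|0-1| = 2
Tile 1: at (1,1), goal (0,0), distance |1-0|+|1-0| = 2
Tile 7: at (1,2), goal (2,0), distance |1-2|+|2-0| = 3
Tile 5: at (2,0), goal (1,1), distance |2-1|+|0-1| = 2
Tile 6: at (2,1), goal (1,2), distance |2-1|+|1-2| = 2
Tile 3: at (2,2), goal (0,2), distance |2-0|+|2-2| = 2
Sum: 1 + 3 + 2 + 2 + 3 + 2 + 2 + 2 = 17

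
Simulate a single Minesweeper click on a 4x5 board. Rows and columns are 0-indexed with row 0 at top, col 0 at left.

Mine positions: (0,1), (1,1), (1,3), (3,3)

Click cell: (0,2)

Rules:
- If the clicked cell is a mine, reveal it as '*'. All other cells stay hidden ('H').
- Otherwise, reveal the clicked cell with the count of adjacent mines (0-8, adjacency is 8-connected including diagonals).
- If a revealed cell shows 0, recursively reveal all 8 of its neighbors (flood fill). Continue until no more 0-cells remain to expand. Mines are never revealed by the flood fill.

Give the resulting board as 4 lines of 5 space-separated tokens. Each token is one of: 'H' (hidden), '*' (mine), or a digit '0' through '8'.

H H 3 H H
H H H H H
H H H H H
H H H H H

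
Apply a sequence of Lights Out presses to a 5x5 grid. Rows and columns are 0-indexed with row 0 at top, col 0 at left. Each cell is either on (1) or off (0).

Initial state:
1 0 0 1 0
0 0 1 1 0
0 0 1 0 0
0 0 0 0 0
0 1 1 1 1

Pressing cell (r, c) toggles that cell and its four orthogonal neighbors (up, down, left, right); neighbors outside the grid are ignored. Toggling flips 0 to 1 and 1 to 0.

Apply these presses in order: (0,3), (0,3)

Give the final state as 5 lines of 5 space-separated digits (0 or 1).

After press 1 at (0,3):
1 0 1 0 1
0 0 1 0 0
0 0 1 0 0
0 0 0 0 0
0 1 1 1 1

After press 2 at (0,3):
1 0 0 1 0
0 0 1 1 0
0 0 1 0 0
0 0 0 0 0
0 1 1 1 1

Answer: 1 0 0 1 0
0 0 1 1 0
0 0 1 0 0
0 0 0 0 0
0 1 1 1 1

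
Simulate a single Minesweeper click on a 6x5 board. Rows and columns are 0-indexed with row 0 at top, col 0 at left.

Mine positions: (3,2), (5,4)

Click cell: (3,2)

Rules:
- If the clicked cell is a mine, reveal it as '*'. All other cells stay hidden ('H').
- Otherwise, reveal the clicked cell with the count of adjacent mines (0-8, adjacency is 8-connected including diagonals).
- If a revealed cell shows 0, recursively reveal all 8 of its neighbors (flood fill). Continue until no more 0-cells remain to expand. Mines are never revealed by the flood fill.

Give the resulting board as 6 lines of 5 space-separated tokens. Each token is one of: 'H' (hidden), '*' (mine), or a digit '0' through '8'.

H H H H H
H H H H H
H H H H H
H H * H H
H H H H H
H H H H H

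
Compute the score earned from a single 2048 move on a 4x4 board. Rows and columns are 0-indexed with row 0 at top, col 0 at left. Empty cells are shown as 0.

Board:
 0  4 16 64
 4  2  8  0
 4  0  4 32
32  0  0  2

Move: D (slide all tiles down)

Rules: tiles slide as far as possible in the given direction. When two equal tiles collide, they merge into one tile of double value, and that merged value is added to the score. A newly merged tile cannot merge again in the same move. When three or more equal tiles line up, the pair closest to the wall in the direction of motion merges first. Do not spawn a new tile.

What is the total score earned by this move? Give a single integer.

Slide down:
col 0: [0, 4, 4, 32] -> [0, 0, 8, 32]  score +8 (running 8)
col 1: [4, 2, 0, 0] -> [0, 0, 4, 2]  score +0 (running 8)
col 2: [16, 8, 4, 0] -> [0, 16, 8, 4]  score +0 (running 8)
col 3: [64, 0, 32, 2] -> [0, 64, 32, 2]  score +0 (running 8)
Board after move:
 0  0  0  0
 0  0 16 64
 8  4  8 32
32  2  4  2

Answer: 8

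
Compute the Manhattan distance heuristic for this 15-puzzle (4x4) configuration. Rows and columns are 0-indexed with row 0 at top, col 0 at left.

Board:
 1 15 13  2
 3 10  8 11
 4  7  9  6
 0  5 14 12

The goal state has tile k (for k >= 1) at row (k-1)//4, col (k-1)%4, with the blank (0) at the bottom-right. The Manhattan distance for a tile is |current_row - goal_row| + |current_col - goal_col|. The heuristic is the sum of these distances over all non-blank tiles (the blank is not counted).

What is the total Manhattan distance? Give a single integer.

Tile 1: at (0,0), goal (0,0), distance |0-0|+|0-0| = 0
Tile 15: at (0,1), goal (3,2), distance |0-3|+|1-2| = 4
Tile 13: at (0,2), goal (3,0), distance |0-3|+|2-0| = 5
Tile 2: at (0,3), goal (0,1), distance |0-0|+|3-1| = 2
Tile 3: at (1,0), goal (0,2), distance |1-0|+|0-2| = 3
Tile 10: at (1,1), goal (2,1), distance |1-2|+|1-1| = 1
Tile 8: at (1,2), goal (1,3), distance |1-1|+|2-3| = 1
Tile 11: at (1,3), goal (2,2), distance |1-2|+|3-2| = 2
Tile 4: at (2,0), goal (0,3), distance |2-0|+|0-3| = 5
Tile 7: at (2,1), goal (1,2), distance |2-1|+|1-2| = 2
Tile 9: at (2,2), goal (2,0), distance |2-2|+|2-0| = 2
Tile 6: at (2,3), goal (1,1), distance |2-1|+|3-1| = 3
Tile 5: at (3,1), goal (1,0), distance |3-1|+|1-0| = 3
Tile 14: at (3,2), goal (3,1), distance |3-3|+|2-1| = 1
Tile 12: at (3,3), goal (2,3), distance |3-2|+|3-3| = 1
Sum: 0 + 4 + 5 + 2 + 3 + 1 + 1 + 2 + 5 + 2 + 2 + 3 + 3 + 1 + 1 = 35

Answer: 35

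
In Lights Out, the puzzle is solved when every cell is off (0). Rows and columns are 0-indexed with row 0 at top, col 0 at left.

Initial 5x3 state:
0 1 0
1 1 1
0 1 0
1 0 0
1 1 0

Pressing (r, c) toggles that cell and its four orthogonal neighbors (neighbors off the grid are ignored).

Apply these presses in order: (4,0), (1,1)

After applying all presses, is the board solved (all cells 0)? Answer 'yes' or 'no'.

Answer: yes

Derivation:
After press 1 at (4,0):
0 1 0
1 1 1
0 1 0
0 0 0
0 0 0

After press 2 at (1,1):
0 0 0
0 0 0
0 0 0
0 0 0
0 0 0

Lights still on: 0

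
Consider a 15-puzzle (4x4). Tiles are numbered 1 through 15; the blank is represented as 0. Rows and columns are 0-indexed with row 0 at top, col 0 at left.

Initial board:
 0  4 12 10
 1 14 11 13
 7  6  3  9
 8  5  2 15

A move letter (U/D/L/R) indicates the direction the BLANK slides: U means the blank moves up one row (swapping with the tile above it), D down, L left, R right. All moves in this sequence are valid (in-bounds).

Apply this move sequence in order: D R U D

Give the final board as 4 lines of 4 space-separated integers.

Answer:  1  4 12 10
14  0 11 13
 7  6  3  9
 8  5  2 15

Derivation:
After move 1 (D):
 1  4 12 10
 0 14 11 13
 7  6  3  9
 8  5  2 15

After move 2 (R):
 1  4 12 10
14  0 11 13
 7  6  3  9
 8  5  2 15

After move 3 (U):
 1  0 12 10
14  4 11 13
 7  6  3  9
 8  5  2 15

After move 4 (D):
 1  4 12 10
14  0 11 13
 7  6  3  9
 8  5  2 15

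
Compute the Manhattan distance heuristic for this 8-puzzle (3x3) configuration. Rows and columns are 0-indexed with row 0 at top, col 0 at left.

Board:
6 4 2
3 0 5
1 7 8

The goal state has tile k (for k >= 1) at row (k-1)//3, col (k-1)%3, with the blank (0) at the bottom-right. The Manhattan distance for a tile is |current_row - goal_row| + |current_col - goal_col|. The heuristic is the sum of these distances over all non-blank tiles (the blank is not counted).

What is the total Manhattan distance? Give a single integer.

Tile 6: (0,0)->(1,2) = 3
Tile 4: (0,1)->(1,0) = 2
Tile 2: (0,2)->(0,1) = 1
Tile 3: (1,0)->(0,2) = 3
Tile 5: (1,2)->(1,1) = 1
Tile 1: (2,0)->(0,0) = 2
Tile 7: (2,1)->(2,0) = 1
Tile 8: (2,2)->(2,1) = 1
Sum: 3 + 2 + 1 + 3 + 1 + 2 + 1 + 1 = 14

Answer: 14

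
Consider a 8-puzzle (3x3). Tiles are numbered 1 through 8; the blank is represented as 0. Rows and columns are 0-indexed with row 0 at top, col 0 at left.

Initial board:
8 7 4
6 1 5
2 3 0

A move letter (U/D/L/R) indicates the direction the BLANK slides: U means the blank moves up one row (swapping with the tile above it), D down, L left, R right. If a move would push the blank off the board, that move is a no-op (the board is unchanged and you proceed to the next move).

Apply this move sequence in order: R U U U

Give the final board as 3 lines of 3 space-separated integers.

Answer: 8 7 0
6 1 4
2 3 5

Derivation:
After move 1 (R):
8 7 4
6 1 5
2 3 0

After move 2 (U):
8 7 4
6 1 0
2 3 5

After move 3 (U):
8 7 0
6 1 4
2 3 5

After move 4 (U):
8 7 0
6 1 4
2 3 5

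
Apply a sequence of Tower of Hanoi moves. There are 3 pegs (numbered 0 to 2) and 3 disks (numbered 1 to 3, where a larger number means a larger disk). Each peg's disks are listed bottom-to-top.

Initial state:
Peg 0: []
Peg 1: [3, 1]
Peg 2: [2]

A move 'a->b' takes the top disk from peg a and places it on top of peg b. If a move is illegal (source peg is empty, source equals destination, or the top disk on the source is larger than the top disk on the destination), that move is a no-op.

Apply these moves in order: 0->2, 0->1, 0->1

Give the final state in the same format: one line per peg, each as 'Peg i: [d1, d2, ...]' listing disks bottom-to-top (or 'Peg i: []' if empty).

After move 1 (0->2):
Peg 0: []
Peg 1: [3, 1]
Peg 2: [2]

After move 2 (0->1):
Peg 0: []
Peg 1: [3, 1]
Peg 2: [2]

After move 3 (0->1):
Peg 0: []
Peg 1: [3, 1]
Peg 2: [2]

Answer: Peg 0: []
Peg 1: [3, 1]
Peg 2: [2]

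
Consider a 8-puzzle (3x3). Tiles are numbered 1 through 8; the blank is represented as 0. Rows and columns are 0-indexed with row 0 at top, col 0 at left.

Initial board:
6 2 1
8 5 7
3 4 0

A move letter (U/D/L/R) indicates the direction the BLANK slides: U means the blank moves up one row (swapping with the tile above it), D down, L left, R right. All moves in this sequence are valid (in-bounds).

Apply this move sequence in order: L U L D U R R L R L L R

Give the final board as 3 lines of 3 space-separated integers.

Answer: 6 2 1
8 0 7
3 5 4

Derivation:
After move 1 (L):
6 2 1
8 5 7
3 0 4

After move 2 (U):
6 2 1
8 0 7
3 5 4

After move 3 (L):
6 2 1
0 8 7
3 5 4

After move 4 (D):
6 2 1
3 8 7
0 5 4

After move 5 (U):
6 2 1
0 8 7
3 5 4

After move 6 (R):
6 2 1
8 0 7
3 5 4

After move 7 (R):
6 2 1
8 7 0
3 5 4

After move 8 (L):
6 2 1
8 0 7
3 5 4

After move 9 (R):
6 2 1
8 7 0
3 5 4

After move 10 (L):
6 2 1
8 0 7
3 5 4

After move 11 (L):
6 2 1
0 8 7
3 5 4

After move 12 (R):
6 2 1
8 0 7
3 5 4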